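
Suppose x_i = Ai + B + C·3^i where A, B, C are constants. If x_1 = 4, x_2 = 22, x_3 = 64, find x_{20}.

6973568914

Plug in i = 1, 2, 3: A + B + 3C = 4; 2A + B + 9C = 22; 3A + B + 27C = 64.
Subtracting the first from the second: A + 6C = 18.
Subtracting the second from the third: A + 18C = 42.
Solving: C = 2, A = 6, then B = -8.
Hence x_{20} = 6·20 + (-8) + 2·3486784401 = 6973568914.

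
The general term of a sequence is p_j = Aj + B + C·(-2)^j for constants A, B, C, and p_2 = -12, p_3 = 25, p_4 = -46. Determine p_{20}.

-3145710

Plug in j = 2, 3, 4: 2A + B + 4C = -12; 3A + B - 8C = 25; 4A + B + 16C = -46.
Subtracting the first from the second: A - 12C = 37.
Subtracting the second from the third: A + 24C = -71.
Solving: C = -3, A = 1, then B = -2.
Hence p_{20} = 1·20 + (-2) + (-3)·1048576 = -3145710.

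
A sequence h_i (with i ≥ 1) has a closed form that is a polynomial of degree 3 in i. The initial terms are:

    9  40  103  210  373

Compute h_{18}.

1st diffs: 31, 63, 107, 163.
2nd diffs: 32, 44, 56.
3rd diffs: 12, 12 (constant).
Newton forward-difference form: h_i = 9 + 31·C(i-1,1) + 32·C(i-1,2) + 12·C(i-1,3).
At i = 18: i-1 = 17, so h_{18} = 9 + 527 + 4352 + 8160 = 13048.

13048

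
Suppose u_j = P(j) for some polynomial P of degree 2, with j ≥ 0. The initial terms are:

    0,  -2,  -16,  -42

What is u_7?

1st diffs: -2, -14, -26.
2nd diffs: -12, -12 (constant).
So u_j = -6j^2 + 4j.
Evaluating at j = 7 gives u_7 = -266.

-266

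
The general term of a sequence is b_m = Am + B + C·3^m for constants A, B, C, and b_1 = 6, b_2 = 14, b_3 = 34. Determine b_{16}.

The three given values yield: A + B + 3C = 6; 2A + B + 9C = 14; 3A + B + 27C = 34.
Subtracting the first from the second: A + 6C = 8.
Subtracting the second from the third: A + 18C = 20.
Solving: C = 1, A = 2, then B = 1.
Therefore b_{16} = 32 + 1 + 1·43046721 = 43046754.

43046754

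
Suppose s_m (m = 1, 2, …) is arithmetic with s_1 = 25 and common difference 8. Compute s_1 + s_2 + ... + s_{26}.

3250

s_m = 25 + (m - 1)·8.
s_{26} = 225; S = 26·(25 + 225)/2 = 3250.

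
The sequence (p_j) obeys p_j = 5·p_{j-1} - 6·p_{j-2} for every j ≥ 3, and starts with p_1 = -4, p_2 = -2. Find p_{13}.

Applying the relation repeatedly:
p_3 = 14  p_4 = 82  p_5 = 326  …  p_{10} = 112978  p_{11} = 344054  p_{12} = 1042402  p_{13} = 3147686.
(Characteristic roots are 3 and 2.)

3147686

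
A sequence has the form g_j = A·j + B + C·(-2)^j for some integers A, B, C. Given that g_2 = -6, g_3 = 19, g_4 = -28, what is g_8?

-504

The three given values yield: 2A + B + 4C = -6; 3A + B - 8C = 19; 4A + B + 16C = -28.
Subtracting the first from the second: A - 12C = 25.
Subtracting the second from the third: A + 24C = -47.
Solving: C = -2, A = 1, then B = 0.
Hence g_8 = 1·8 + 0 + (-2)·256 = -504.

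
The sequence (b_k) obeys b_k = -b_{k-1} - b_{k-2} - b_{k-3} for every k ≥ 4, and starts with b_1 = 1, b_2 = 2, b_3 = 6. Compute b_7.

6

Iterate the recurrence:
b_4 = -9  b_5 = 1  b_6 = 2  b_7 = 6.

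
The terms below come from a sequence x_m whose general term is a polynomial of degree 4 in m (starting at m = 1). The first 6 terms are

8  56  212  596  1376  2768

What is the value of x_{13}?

1st diffs: 48, 156, 384, 780, 1392.
2nd diffs: 108, 228, 396, 612.
3rd diffs: 120, 168, 216.
4th diffs: 48, 48 (constant).
Newton forward-difference form: x_m = 8 + 48·C(m-1,1) + 108·C(m-1,2) + 120·C(m-1,3) + 48·C(m-1,4).
At m = 13: m-1 = 12, so x_{13} = 8 + 576 + 7128 + 26400 + 23760 = 57872.

57872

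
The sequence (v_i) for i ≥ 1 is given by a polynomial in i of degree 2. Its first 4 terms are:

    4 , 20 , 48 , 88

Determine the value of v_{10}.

580

1st diffs: 16, 28, 40.
2nd diffs: 12, 12 (constant).
So v_i = 6i^2 - 2i.
Evaluating at i = 10 gives v_{10} = 580.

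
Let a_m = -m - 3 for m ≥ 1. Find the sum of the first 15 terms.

Over m = 1..15: Σm = 120.
Total = (-1)·120 + (-3)·15 = -165.

-165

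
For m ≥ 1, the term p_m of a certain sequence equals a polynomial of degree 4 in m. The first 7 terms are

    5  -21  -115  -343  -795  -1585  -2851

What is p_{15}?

1st diffs: -26, -94, -228, -452, -790, -1266.
2nd diffs: -68, -134, -224, -338, -476.
3rd diffs: -66, -90, -114, -138.
4th diffs: -24, -24, -24 (constant).
Newton forward-difference form: p_m = 5 + (-26)·C(m-1,1) + (-68)·C(m-1,2) + (-66)·C(m-1,3) + (-24)·C(m-1,4).
At m = 15: m-1 = 14, so p_{15} = 5 - 364 - 6188 - 24024 - 24024 = -54595.

-54595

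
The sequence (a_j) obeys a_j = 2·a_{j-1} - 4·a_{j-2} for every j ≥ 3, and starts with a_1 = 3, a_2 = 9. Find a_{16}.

a_3 = 6, a_4 = -24, a_5 = -72, …, a_{13} = 12288, a_{14} = 36864, a_{15} = 24576, a_{16} = -98304.

-98304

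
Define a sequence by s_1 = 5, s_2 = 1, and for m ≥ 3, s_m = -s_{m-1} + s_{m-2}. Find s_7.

Iterate the recurrence:
s_3 = 4, s_4 = -3, s_5 = 7, s_6 = -10, s_7 = 17.

17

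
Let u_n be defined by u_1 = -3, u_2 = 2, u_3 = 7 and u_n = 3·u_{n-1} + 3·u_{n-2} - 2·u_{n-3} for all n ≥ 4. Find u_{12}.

Compute successive terms:
u_4 = 33; u_5 = 116; u_6 = 433; u_7 = 1581; u_8 = 5810; u_9 = 21307; u_{10} = 78189; u_{11} = 286868; u_{12} = 1052557.

1052557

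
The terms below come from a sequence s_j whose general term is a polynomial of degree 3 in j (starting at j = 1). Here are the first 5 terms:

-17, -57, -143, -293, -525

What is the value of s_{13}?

-7493

1st diffs: -40, -86, -150, -232.
2nd diffs: -46, -64, -82.
3rd diffs: -18, -18 (constant).
So s_j = -3j^3 - 5j^2 - 4j - 5.
Evaluating at j = 13 gives s_{13} = -7493.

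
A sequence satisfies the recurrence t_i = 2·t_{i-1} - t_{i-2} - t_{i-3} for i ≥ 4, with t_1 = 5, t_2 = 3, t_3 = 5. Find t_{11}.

Applying the relation repeatedly:
t_4 = 2, t_5 = -4, t_6 = -15, t_7 = -28, t_8 = -37, t_9 = -31, t_{10} = 3, t_{11} = 74.

74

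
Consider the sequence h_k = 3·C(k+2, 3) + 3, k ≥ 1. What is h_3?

C(5, 3) = 10, so h_3 = 33.

33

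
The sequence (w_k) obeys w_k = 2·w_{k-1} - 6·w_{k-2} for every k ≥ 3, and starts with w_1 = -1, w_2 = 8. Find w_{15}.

w_3 = 22  w_4 = -4  w_5 = -140  …  w_{12} = -12352  w_{13} = 162112  w_{14} = 398336  w_{15} = -176000.

-176000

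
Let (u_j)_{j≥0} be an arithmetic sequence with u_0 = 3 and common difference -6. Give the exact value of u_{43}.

u_j = 3 + (j - 0)·(-6).
u_{43} = 3 + 43·(-6) = -255.

-255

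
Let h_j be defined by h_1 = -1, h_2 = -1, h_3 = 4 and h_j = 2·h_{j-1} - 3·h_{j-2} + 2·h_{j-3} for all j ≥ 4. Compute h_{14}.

Compute successive terms:
h_4 = 9, h_5 = 4, h_6 = -11, …, h_{11} = -56, h_{12} = -111, h_{13} = 4, h_{14} = 229.

229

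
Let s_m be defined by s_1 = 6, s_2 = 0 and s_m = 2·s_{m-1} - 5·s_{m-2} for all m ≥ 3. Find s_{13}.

39630

Applying the relation repeatedly:
s_3 = -30; s_4 = -60; s_5 = 30; …; s_{10} = -5040; s_{11} = 10770; s_{12} = 46740; s_{13} = 39630.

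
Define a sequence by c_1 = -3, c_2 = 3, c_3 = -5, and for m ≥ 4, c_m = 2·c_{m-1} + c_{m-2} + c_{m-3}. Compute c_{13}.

Iterate the recurrence:
c_4 = -10, c_5 = -22, c_6 = -59, c_7 = -150, c_8 = -381, c_9 = -971, c_{10} = -2473, c_{11} = -6298, c_{12} = -16040, c_{13} = -40851.

-40851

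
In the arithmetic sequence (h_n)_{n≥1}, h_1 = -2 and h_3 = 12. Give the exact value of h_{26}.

173

Common difference d = (12 - (-2)) / (3 - 1) = 7.
h_n = -2 + (n - 1)·7.
h_{26} = -2 + 25·7 = 173.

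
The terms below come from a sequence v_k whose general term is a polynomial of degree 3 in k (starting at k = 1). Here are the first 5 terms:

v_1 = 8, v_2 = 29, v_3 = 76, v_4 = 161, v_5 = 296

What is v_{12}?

1st diffs: 21, 47, 85, 135.
2nd diffs: 26, 38, 50.
3rd diffs: 12, 12 (constant).
Newton forward-difference form: v_k = 8 + 21·C(k-1,1) + 26·C(k-1,2) + 12·C(k-1,3).
At k = 12: k-1 = 11, so v_{12} = 8 + 231 + 1430 + 1980 = 3649.

3649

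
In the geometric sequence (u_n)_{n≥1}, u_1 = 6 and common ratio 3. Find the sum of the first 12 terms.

u_n = 6·3^(n-1).
S = 6·(3^12 - 1)/(3 - 1) = 6·(531441 - 1)/(2) = 1594320.

1594320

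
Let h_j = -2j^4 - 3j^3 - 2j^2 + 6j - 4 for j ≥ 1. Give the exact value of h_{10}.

h_{10} = -2·10^4 - 3·10^3 - 2·10^2 + 6·10 - 4 = -23144.

-23144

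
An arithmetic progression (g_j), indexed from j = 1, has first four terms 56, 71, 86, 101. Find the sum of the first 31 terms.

8711

Common difference d = 15.
g_j = 56 + (j - 1)·15.
g_{31} = 506; S = 31·(56 + 506)/2 = 8711.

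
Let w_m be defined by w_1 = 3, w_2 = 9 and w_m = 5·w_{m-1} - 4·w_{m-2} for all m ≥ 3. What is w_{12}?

Iterate the recurrence:
w_3 = 33, w_4 = 129, w_5 = 513, w_6 = 2049, w_7 = 8193, w_8 = 32769, w_9 = 131073, w_{10} = 524289, w_{11} = 2097153, w_{12} = 8388609.
(Characteristic roots are 4 and 1.)

8388609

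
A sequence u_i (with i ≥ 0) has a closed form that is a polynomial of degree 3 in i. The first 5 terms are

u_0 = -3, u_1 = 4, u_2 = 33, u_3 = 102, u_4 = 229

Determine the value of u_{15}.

10602

1st diffs: 7, 29, 69, 127.
2nd diffs: 22, 40, 58.
3rd diffs: 18, 18 (constant).
Newton forward-difference form: u_i = -3 + 7·C(i,1) + 22·C(i,2) + 18·C(i,3).
At i = 15: i = 15, so u_{15} = -3 + 105 + 2310 + 8190 = 10602.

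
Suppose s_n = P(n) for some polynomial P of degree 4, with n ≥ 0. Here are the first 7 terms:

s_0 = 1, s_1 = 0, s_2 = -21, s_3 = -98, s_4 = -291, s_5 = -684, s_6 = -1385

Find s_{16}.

-66255

1st diffs: -1, -21, -77, -193, -393, -701.
2nd diffs: -20, -56, -116, -200, -308.
3rd diffs: -36, -60, -84, -108.
4th diffs: -24, -24, -24 (constant).
Newton forward-difference form: s_n = 1 + (-1)·C(n,1) + (-20)·C(n,2) + (-36)·C(n,3) + (-24)·C(n,4).
At n = 16: n = 16, so s_{16} = 1 - 16 - 2400 - 20160 - 43680 = -66255.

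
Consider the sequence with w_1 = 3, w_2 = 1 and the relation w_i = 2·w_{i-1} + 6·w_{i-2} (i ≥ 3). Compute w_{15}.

82231040

Compute successive terms:
w_3 = 20;  w_4 = 46;  w_5 = 212;  …;  w_{12} = 1696480;  w_{13} = 6187328;  w_{14} = 22553536;  w_{15} = 82231040.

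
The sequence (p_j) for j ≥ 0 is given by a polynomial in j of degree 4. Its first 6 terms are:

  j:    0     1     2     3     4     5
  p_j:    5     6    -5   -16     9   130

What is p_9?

1st diffs: 1, -11, -11, 25, 121.
2nd diffs: -12, 0, 36, 96.
3rd diffs: 12, 36, 60.
4th diffs: 24, 24 (constant).
So p_j = j^4 - 4j^3 - j^2 + 5j + 5.
Evaluating at j = 9 gives p_9 = 3614.

3614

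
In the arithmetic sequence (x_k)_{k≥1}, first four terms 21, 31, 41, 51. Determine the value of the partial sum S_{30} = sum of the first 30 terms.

Common difference d = 10.
x_k = 21 + (k - 1)·10.
x_{30} = 311; S = 30·(21 + 311)/2 = 4980.

4980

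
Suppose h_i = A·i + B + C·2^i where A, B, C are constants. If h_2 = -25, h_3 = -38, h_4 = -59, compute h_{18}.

-524385

Plug in i = 2, 3, 4: 2A + B + 4C = -25; 3A + B + 8C = -38; 4A + B + 16C = -59.
Subtracting the first from the second: A + 4C = -13.
Subtracting the second from the third: A + 8C = -21.
Solving: C = -2, A = -5, then B = -7.
Hence h_{18} = -5·18 + (-7) + (-2)·262144 = -524385.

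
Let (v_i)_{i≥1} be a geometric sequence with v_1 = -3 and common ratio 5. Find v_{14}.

-3662109375

v_i = (-3)·5^(i-1).
v_{14} = (-3)·5^13 = -3662109375.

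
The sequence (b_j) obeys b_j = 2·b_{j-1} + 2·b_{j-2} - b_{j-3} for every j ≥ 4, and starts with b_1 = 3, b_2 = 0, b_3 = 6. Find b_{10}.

3465

Applying the relation repeatedly:
b_4 = 9; b_5 = 30; b_6 = 72; b_7 = 195; b_8 = 504; b_9 = 1326; b_{10} = 3465.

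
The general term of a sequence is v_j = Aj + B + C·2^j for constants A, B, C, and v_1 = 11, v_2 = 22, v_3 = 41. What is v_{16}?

Plug in j = 1, 2, 3: A + B + 2C = 11; 2A + B + 4C = 22; 3A + B + 8C = 41.
Subtracting the first from the second: A + 2C = 11.
Subtracting the second from the third: A + 4C = 19.
Solving: C = 4, A = 3, then B = 0.
Hence v_{16} = 3·16 + 0 + 4·65536 = 262192.

262192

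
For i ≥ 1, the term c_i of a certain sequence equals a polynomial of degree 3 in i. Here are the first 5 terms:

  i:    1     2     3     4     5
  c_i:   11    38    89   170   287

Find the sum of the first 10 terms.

1st diffs: 27, 51, 81, 117.
2nd diffs: 24, 30, 36.
3rd diffs: 6, 6 (constant).
So c_i = i^3 + 6i^2 + 2i + 2.
Continuing: …, 446, 653, 914, 1235, …, c_{10} = 1622.
Summing i = 1..10 (10 terms) gives 5465.

5465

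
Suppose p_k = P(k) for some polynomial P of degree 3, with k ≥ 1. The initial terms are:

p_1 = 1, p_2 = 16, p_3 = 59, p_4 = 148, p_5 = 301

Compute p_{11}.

3571

1st diffs: 15, 43, 89, 153.
2nd diffs: 28, 46, 64.
3rd diffs: 18, 18 (constant).
So p_k = 3k^3 - 4k^2 + 6k - 4.
Evaluating at k = 11 gives p_{11} = 3571.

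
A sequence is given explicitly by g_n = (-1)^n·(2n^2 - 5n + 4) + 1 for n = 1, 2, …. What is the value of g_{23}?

-946

(-1)^23 = -1; 2n^2 - 5n + 4 at n=23 is 947; so g_{23} = -946.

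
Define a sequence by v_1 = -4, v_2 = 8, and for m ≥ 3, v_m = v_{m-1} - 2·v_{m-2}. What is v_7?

Applying the relation repeatedly:
v_3 = 16; v_4 = 0; v_5 = -32; v_6 = -32; v_7 = 32.

32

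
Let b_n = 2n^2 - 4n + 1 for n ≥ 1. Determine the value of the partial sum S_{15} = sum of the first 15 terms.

2015

Over n = 1..15: Σn = 120, Σn² = 1240.
Total = (2)·1240 + (-4)·120 + (1)·15 = 2015.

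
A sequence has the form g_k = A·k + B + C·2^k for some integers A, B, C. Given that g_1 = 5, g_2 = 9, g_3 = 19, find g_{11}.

The three given values yield: A + B + 2C = 5; 2A + B + 4C = 9; 3A + B + 8C = 19.
Subtracting the first from the second: A + 2C = 4.
Subtracting the second from the third: A + 4C = 10.
Solving: C = 3, A = -2, then B = 1.
Hence g_{11} = -2·11 + 1 + 3·2048 = 6123.

6123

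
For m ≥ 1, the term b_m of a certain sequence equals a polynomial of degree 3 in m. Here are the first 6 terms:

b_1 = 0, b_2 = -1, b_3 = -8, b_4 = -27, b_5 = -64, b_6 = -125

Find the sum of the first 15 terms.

-11025

1st diffs: -1, -7, -19, -37, -61.
2nd diffs: -6, -12, -18, -24.
3rd diffs: -6, -6, -6 (constant).
So b_m = -m^3 + 3m^2 - 3m + 1.
Continuing: …, -216, -343, -512, -729, …, b_{15} = -2744.
Summing m = 1..15 (15 terms) gives -11025.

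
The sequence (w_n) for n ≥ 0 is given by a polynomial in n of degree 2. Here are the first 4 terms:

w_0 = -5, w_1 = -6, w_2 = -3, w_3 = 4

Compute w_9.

1st diffs: -1, 3, 7.
2nd diffs: 4, 4 (constant).
So w_n = 2n^2 - 3n - 5.
Evaluating at n = 9 gives w_9 = 130.

130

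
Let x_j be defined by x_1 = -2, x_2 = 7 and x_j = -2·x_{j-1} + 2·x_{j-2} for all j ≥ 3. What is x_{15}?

x_3 = -18; x_4 = 50; x_5 = -136; …; x_{12} = 154656; x_{13} = -422528; x_{14} = 1154368; x_{15} = -3153792.

-3153792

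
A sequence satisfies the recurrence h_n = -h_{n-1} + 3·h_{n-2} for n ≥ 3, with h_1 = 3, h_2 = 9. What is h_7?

-189

h_3 = 0, h_4 = 27, h_5 = -27, h_6 = 108, h_7 = -189.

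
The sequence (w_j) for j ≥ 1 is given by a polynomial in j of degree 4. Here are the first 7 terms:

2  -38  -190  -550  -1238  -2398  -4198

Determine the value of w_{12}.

1st diffs: -40, -152, -360, -688, -1160, -1800.
2nd diffs: -112, -208, -328, -472, -640.
3rd diffs: -96, -120, -144, -168.
4th diffs: -24, -24, -24 (constant).
So w_j = -j^4 - 6j^3 + 5j^2 + 2j + 2.
Evaluating at j = 12 gives w_{12} = -30358.

-30358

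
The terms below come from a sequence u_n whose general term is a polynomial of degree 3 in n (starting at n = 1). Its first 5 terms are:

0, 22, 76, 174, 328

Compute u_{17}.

10912

1st diffs: 22, 54, 98, 154.
2nd diffs: 32, 44, 56.
3rd diffs: 12, 12 (constant).
Newton forward-difference form: u_n = 22·C(n-1,1) + 32·C(n-1,2) + 12·C(n-1,3).
At n = 17: n-1 = 16, so u_{17} = 352 + 3840 + 6720 = 10912.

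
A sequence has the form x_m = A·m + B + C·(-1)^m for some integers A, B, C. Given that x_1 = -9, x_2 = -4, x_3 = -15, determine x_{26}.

-76

At m = 1, 2, 3: A + B - C = -9; 2A + B + C = -4; 3A + B - C = -15.
Subtracting the first from the second: A + 2C = 5.
Subtracting the second from the third: A - 2C = -11.
Solving: C = 4, A = -3, then B = -2.
Hence x_{26} = -3·26 + (-2) + 4·1 = -76.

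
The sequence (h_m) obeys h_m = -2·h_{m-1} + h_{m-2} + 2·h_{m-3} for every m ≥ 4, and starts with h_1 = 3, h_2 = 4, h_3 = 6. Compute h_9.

Applying the relation repeatedly:
h_4 = -2;  h_5 = 18;  h_6 = -26;  h_7 = 66;  h_8 = -122;  h_9 = 258.

258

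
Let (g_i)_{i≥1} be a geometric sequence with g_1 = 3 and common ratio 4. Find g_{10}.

g_i = 3·4^(i-1).
g_{10} = 3·4^9 = 786432.

786432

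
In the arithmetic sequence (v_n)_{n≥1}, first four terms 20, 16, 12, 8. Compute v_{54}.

Common difference d = -4.
v_n = 20 + (n - 1)·(-4).
v_{54} = 20 + 53·(-4) = -192.

-192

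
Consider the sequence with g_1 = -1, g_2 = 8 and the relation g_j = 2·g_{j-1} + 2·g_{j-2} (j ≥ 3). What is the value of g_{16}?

g_3 = 14; g_4 = 44; g_5 = 116; …; g_{13} = 362816; g_{14} = 991232; g_{15} = 2708096; g_{16} = 7398656.

7398656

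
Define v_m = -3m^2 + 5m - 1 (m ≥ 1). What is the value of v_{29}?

v_{29} = -3·29^2 + 5·29 - 1 = -2379.

-2379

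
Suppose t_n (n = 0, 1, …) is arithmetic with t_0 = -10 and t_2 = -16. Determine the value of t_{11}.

Common difference d = (-16 - (-10)) / (2 - 0) = -3.
t_n = -10 + (n - 0)·(-3).
t_{11} = -10 + 11·(-3) = -43.

-43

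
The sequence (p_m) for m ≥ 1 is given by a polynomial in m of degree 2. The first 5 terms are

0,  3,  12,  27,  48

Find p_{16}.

1st diffs: 3, 9, 15, 21.
2nd diffs: 6, 6, 6 (constant).
Newton forward-difference form: p_m = 3·C(m-1,1) + 6·C(m-1,2).
At m = 16: m-1 = 15, so p_{16} = 45 + 630 = 675.

675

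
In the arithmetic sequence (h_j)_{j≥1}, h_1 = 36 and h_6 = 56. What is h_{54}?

248

Common difference d = (56 - 36) / (6 - 1) = 4.
h_j = 36 + (j - 1)·4.
h_{54} = 36 + 53·4 = 248.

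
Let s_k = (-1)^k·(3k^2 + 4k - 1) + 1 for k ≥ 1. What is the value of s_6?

(-1)^6 = 1; 3k^2 + 4k - 1 at k=6 is 131; so s_6 = 132.

132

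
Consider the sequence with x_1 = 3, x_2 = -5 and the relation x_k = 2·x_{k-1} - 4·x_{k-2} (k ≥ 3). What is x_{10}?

Iterate the recurrence:
x_3 = -22, x_4 = -24, x_5 = 40, x_6 = 176, x_7 = 192, x_8 = -320, x_9 = -1408, x_{10} = -1536.

-1536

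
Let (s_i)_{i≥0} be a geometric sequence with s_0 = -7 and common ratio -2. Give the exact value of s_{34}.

s_i = (-7)·(-2)^(i-0).
s_{34} = (-7)·(-2)^34 = -120259084288.

-120259084288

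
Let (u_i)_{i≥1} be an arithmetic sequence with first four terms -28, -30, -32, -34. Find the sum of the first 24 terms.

Common difference d = -2.
u_i = -28 + (i - 1)·(-2).
u_{24} = -74; S = 24·(-28 + (-74))/2 = -1224.

-1224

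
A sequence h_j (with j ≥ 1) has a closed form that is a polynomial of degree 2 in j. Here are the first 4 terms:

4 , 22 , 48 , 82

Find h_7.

1st diffs: 18, 26, 34.
2nd diffs: 8, 8 (constant).
Newton forward-difference form: h_j = 4 + 18·C(j-1,1) + 8·C(j-1,2).
At j = 7: j-1 = 6, so h_7 = 4 + 108 + 120 = 232.

232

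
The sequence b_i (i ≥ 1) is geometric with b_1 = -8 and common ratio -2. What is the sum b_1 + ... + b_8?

680

b_i = (-8)·(-2)^(i-1).
S = (-8)·((-2)^8 - 1)/(-2 - 1) = (-8)·(256 - 1)/(-3) = 680.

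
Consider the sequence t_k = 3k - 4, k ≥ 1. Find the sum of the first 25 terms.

875

Over k = 1..25: Σk = 325.
Total = (3)·325 + (-4)·25 = 875.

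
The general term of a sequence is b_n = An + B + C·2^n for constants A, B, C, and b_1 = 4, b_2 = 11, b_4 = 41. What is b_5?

76

Write the equations: A + B + 2C = 4; 2A + B + 4C = 11; 4A + B + 16C = 41.
Subtracting the first from the second: A + 2C = 7.
Subtracting the second from the third: 2A + 12C = 30.
Solving: C = 2, A = 3, then B = -3.
Therefore b_5 = 15 + (-3) + 2·32 = 76.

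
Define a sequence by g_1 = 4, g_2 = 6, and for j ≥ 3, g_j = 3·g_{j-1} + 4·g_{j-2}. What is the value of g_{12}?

Step forward from the initial values:
g_3 = 34  g_4 = 126  g_5 = 514  g_6 = 2046  g_7 = 8194  g_8 = 32766  g_9 = 131074  g_{10} = 524286  g_{11} = 2097154  g_{12} = 8388606.
(Characteristic roots are 4 and -1.)

8388606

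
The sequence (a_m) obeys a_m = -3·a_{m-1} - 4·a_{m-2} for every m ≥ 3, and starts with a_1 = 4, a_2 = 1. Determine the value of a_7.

221

Iterate the recurrence:
a_3 = -19; a_4 = 53; a_5 = -83; a_6 = 37; a_7 = 221.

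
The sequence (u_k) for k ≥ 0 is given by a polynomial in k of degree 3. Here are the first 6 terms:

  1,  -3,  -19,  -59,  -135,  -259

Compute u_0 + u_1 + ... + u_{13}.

1st diffs: -4, -16, -40, -76, -124.
2nd diffs: -12, -24, -36, -48.
3rd diffs: -12, -12, -12 (constant).
So u_k = -2k^3 - 2k + 1.
Continuing: …, -443, -699, -1039, -1475, …, u_{13} = -4419.
Summing k = 0..13 (14 terms) gives -16730.

-16730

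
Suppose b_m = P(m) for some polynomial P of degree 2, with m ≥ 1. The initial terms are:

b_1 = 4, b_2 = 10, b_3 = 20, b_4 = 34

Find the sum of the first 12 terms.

1st diffs: 6, 10, 14.
2nd diffs: 4, 4 (constant).
Newton forward-difference form: b_m = 4 + 6·C(m-1,1) + 4·C(m-1,2).
Continuing: …, 52, 74, 100, 130, …, b_{12} = 290.
Summing m = 1..12 (12 terms) gives 1324.

1324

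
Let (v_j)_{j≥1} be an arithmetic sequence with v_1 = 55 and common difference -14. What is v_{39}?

-477

v_j = 55 + (j - 1)·(-14).
v_{39} = 55 + 38·(-14) = -477.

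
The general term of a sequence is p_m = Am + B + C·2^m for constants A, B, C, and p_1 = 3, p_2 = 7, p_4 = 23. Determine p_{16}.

Plug in m = 1, 2, 4: A + B + 2C = 3; 2A + B + 4C = 7; 4A + B + 16C = 23.
Subtracting the first from the second: A + 2C = 4.
Subtracting the second from the third: 2A + 12C = 16.
Solving: C = 1, A = 2, then B = -1.
So p_m = 2·m + (-1) + 1·2^m; at m=16 this is 65567.

65567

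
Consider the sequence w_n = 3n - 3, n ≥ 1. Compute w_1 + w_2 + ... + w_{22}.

693

Over n = 1..22: Σn = 253.
Total = (3)·253 + (-3)·22 = 693.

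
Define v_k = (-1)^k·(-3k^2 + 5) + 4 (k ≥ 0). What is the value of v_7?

(-1)^7 = -1; -3k^2 + 5 at k=7 is -142; so v_7 = 146.

146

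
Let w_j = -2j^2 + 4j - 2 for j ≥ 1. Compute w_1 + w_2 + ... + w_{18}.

-3570

Over j = 1..18: Σj = 171, Σj² = 2109.
Total = (-2)·2109 + (4)·171 + (-2)·18 = -3570.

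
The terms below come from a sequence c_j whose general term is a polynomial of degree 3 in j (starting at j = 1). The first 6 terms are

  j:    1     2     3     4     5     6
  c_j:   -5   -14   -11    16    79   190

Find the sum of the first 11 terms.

1st diffs: -9, 3, 27, 63, 111.
2nd diffs: 12, 24, 36, 48.
3rd diffs: 12, 12, 12 (constant).
So c_j = 2j^3 - 6j^2 - 5j + 4.
Continuing: …, 361, 604, 931, 1354, …, c_{11} = 1885.
Summing j = 1..11 (11 terms) gives 5390.

5390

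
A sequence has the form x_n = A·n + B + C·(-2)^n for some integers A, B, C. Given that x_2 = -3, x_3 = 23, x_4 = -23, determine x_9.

1043

Plug in n = 2, 3, 4: 2A + B + 4C = -3; 3A + B - 8C = 23; 4A + B + 16C = -23.
Subtracting the first from the second: A - 12C = 26.
Subtracting the second from the third: A + 24C = -46.
Solving: C = -2, A = 2, then B = 1.
So x_n = 2·n + 1 + (-2)·(-2)^n; at n=9 this is 1043.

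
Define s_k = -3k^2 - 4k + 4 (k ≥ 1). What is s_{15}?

s_{15} = -3·15^2 - 4·15 + 4 = -731.

-731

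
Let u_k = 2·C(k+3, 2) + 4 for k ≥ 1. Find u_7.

C(10, 2) = 45, so u_7 = 94.

94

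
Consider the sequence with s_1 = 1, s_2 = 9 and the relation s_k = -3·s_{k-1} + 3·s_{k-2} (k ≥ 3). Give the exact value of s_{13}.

-15798159

Step forward from the initial values:
s_3 = -24;  s_4 = 99;  s_5 = -369;  …;  s_{10} = 289899;  s_{11} = -1099089;  s_{12} = 4166964;  s_{13} = -15798159.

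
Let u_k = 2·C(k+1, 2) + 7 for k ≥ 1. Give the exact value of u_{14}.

C(15, 2) = 105, so u_{14} = 217.

217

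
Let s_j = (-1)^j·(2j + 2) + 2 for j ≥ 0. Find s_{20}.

44

(-1)^20 = 1; 2j + 2 at j=20 is 42; so s_{20} = 44.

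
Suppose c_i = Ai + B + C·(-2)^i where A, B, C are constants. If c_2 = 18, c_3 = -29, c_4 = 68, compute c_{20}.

4194324

Plug in i = 2, 3, 4: 2A + B + 4C = 18; 3A + B - 8C = -29; 4A + B + 16C = 68.
Subtracting the first from the second: A - 12C = -47.
Subtracting the second from the third: A + 24C = 97.
Solving: C = 4, A = 1, then B = 0.
Hence c_{20} = 1·20 + 0 + 4·1048576 = 4194324.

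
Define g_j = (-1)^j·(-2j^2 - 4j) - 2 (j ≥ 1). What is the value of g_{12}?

(-1)^12 = 1; -2j^2 - 4j at j=12 is -336; so g_{12} = -338.

-338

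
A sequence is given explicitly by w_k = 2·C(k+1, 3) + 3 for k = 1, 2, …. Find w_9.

C(10, 3) = 120, so w_9 = 243.

243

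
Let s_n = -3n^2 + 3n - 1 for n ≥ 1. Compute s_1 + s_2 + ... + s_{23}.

Over n = 1..23: Σn = 276, Σn² = 4324.
Total = (-3)·4324 + (3)·276 + (-1)·23 = -12167.

-12167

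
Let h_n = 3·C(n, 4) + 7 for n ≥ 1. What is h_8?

217

C(8, 4) = 70, so h_8 = 217.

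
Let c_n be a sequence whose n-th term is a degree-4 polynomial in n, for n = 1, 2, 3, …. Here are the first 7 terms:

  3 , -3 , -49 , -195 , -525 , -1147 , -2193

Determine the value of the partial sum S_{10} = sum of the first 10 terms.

-23688

1st diffs: -6, -46, -146, -330, -622, -1046.
2nd diffs: -40, -100, -184, -292, -424.
3rd diffs: -60, -84, -108, -132.
4th diffs: -24, -24, -24 (constant).
Newton forward-difference form: c_n = 3 + (-6)·C(n-1,1) + (-40)·C(n-1,2) + (-60)·C(n-1,3) + (-24)·C(n-1,4).
Continuing: -3819, -6205, -9555.
Summing n = 1..10 (10 terms) gives -23688.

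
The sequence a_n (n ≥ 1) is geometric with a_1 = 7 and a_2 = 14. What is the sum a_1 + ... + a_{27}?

Common ratio r = 2.
a_n = 7·2^(n-1).
S = 7·(2^27 - 1)/(2 - 1) = 7·(134217728 - 1)/(1) = 939524089.

939524089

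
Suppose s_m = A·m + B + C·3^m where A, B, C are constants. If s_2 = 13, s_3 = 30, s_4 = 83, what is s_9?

Plug in m = 2, 3, 4: 2A + B + 9C = 13; 3A + B + 27C = 30; 4A + B + 81C = 83.
Subtracting the first from the second: A + 18C = 17.
Subtracting the second from the third: A + 54C = 53.
Solving: C = 1, A = -1, then B = 6.
Therefore s_9 = -9 + 6 + 1·19683 = 19680.

19680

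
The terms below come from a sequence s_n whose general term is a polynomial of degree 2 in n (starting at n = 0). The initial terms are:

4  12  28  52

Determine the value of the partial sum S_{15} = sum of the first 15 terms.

4540

1st diffs: 8, 16, 24.
2nd diffs: 8, 8 (constant).
So s_n = 4n^2 + 4n + 4.
Continuing: …, 84, 124, 172, 228, …, s_{14} = 844.
Summing n = 0..14 (15 terms) gives 4540.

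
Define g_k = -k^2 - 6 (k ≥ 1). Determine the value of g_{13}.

g_{13} = -1·13^2 - 6 = -175.

-175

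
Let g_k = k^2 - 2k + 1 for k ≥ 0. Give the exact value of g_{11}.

100

g_{11} = 1·11^2 - 2·11 + 1 = 100.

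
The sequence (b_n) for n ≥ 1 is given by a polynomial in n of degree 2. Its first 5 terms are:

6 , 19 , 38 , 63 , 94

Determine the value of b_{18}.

1043

1st diffs: 13, 19, 25, 31.
2nd diffs: 6, 6, 6 (constant).
Newton forward-difference form: b_n = 6 + 13·C(n-1,1) + 6·C(n-1,2).
At n = 18: n-1 = 17, so b_{18} = 6 + 221 + 816 = 1043.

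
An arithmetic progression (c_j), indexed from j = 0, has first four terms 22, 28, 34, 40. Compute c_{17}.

124

Common difference d = 6.
c_j = 22 + (j - 0)·6.
c_{17} = 22 + 17·6 = 124.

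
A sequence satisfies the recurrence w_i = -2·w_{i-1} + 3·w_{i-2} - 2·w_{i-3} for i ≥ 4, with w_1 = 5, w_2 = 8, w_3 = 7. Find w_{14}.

Iterate the recurrence:
w_4 = 0  w_5 = 5  w_6 = -24  …  w_{11} = 6487  w_{12} = -20448  w_{13} = 64469  w_{14} = -203256.

-203256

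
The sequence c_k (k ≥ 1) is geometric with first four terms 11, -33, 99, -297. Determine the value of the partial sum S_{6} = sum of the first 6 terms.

-2002

Common ratio r = -3.
c_k = 11·(-3)^(k-1).
S = 11·((-3)^6 - 1)/(-3 - 1) = 11·(729 - 1)/(-4) = -2002.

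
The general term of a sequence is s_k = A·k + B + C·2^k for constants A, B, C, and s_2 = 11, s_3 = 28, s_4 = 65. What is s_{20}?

Write the equations: 2A + B + 4C = 11; 3A + B + 8C = 28; 4A + B + 16C = 65.
Subtracting the first from the second: A + 4C = 17.
Subtracting the second from the third: A + 8C = 37.
Solving: C = 5, A = -3, then B = -3.
Hence s_{20} = -3·20 + (-3) + 5·1048576 = 5242817.

5242817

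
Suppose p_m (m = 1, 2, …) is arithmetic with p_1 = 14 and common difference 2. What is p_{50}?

112

p_m = 14 + (m - 1)·2.
p_{50} = 14 + 49·2 = 112.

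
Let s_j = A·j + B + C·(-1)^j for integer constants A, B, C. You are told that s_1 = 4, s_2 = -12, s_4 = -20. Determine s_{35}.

-132

At j = 1, 2, 4: A + B - C = 4; 2A + B + C = -12; 4A + B + C = -20.
Subtracting the first from the second: A + 2C = -16.
Subtracting the second from the third: 2A = -8.
Solving: C = -6, A = -4, then B = 2.
Hence s_{35} = -4·35 + 2 + (-6)·(-1) = -132.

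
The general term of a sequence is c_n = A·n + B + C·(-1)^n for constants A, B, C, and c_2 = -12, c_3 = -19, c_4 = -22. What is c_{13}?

-69

Plug in n = 2, 3, 4: 2A + B + C = -12; 3A + B - C = -19; 4A + B + C = -22.
Subtracting the first from the second: A - 2C = -7.
Subtracting the second from the third: A + 2C = -3.
Solving: C = 1, A = -5, then B = -3.
Therefore c_{13} = -65 + (-3) + 1·(-1) = -69.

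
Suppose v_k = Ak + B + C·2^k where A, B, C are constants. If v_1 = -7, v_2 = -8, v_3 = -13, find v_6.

At k = 1, 2, 3: A + B + 2C = -7; 2A + B + 4C = -8; 3A + B + 8C = -13.
Subtracting the first from the second: A + 2C = -1.
Subtracting the second from the third: A + 4C = -5.
Solving: C = -2, A = 3, then B = -6.
So v_k = 3·k + (-6) + (-2)·2^k; at k=6 this is -116.

-116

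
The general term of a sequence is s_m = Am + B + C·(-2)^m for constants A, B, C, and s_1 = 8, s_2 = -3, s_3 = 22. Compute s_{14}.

Write the equations: A + B - 2C = 8; 2A + B + 4C = -3; 3A + B - 8C = 22.
Subtracting the first from the second: A + 6C = -11.
Subtracting the second from the third: A - 12C = 25.
Solving: C = -2, A = 1, then B = 3.
Therefore s_{14} = 14 + 3 + (-2)·16384 = -32751.

-32751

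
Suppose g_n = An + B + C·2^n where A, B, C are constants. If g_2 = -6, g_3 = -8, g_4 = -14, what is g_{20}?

-1048542

Write the equations: 2A + B + 4C = -6; 3A + B + 8C = -8; 4A + B + 16C = -14.
Subtracting the first from the second: A + 4C = -2.
Subtracting the second from the third: A + 8C = -6.
Solving: C = -1, A = 2, then B = -6.
Therefore g_{20} = 40 + (-6) + (-1)·1048576 = -1048542.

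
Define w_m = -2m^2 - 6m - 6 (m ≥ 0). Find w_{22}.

-1106

w_{22} = -2·22^2 - 6·22 - 6 = -1106.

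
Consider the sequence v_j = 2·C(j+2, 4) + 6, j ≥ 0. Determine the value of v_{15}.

C(17, 4) = 2380, so v_{15} = 4766.

4766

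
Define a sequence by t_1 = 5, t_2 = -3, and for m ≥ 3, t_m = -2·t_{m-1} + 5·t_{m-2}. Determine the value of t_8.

t_3 = 31; t_4 = -77; t_5 = 309; t_6 = -1003; t_7 = 3551; t_8 = -12117.

-12117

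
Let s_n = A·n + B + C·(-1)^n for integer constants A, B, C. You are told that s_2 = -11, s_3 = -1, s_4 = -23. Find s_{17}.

Plug in n = 2, 3, 4: 2A + B + C = -11; 3A + B - C = -1; 4A + B + C = -23.
Subtracting the first from the second: A - 2C = 10.
Subtracting the second from the third: A + 2C = -22.
Solving: C = -8, A = -6, then B = 9.
So s_n = -6·n + 9 + (-8)·(-1)^n; at n=17 this is -85.

-85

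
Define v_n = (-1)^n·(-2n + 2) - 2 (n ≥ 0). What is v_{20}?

-40

(-1)^20 = 1; -2n + 2 at n=20 is -38; so v_{20} = -40.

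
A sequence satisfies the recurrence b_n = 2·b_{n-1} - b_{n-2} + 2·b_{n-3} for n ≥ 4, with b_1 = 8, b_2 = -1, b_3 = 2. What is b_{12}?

Applying the relation repeatedly:
b_4 = 21, b_5 = 38, b_6 = 59, b_7 = 122, b_8 = 261, b_9 = 518, b_{10} = 1019, b_{11} = 2042, b_{12} = 4101.

4101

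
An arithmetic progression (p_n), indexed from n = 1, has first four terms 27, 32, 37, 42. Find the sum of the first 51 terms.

7752

Common difference d = 5.
p_n = 27 + (n - 1)·5.
p_{51} = 277; S = 51·(27 + 277)/2 = 7752.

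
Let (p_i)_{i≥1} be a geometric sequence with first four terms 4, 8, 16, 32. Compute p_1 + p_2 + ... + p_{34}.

Common ratio r = 2.
p_i = 4·2^(i-1).
S = 4·(2^34 - 1)/(2 - 1) = 4·(17179869184 - 1)/(1) = 68719476732.

68719476732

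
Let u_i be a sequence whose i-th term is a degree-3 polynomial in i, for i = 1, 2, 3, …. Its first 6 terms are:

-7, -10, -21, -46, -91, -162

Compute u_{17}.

-4375

1st diffs: -3, -11, -25, -45, -71.
2nd diffs: -8, -14, -20, -26.
3rd diffs: -6, -6, -6 (constant).
So u_i = -i^3 + 2i^2 - 2i - 6.
Evaluating at i = 17 gives u_{17} = -4375.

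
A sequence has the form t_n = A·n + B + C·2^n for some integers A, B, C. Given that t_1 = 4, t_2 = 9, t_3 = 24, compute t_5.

134

Write the equations: A + B + 2C = 4; 2A + B + 4C = 9; 3A + B + 8C = 24.
Subtracting the first from the second: A + 2C = 5.
Subtracting the second from the third: A + 4C = 15.
Solving: C = 5, A = -5, then B = -1.
Therefore t_5 = -25 + (-1) + 5·32 = 134.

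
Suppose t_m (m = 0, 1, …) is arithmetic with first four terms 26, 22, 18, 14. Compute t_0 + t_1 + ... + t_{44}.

-2790

Common difference d = -4.
t_m = 26 + (m - 0)·(-4).
t_{44} = -150; S = 45·(26 + (-150))/2 = -2790.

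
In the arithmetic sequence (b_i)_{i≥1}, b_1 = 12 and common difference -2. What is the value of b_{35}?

-56

b_i = 12 + (i - 1)·(-2).
b_{35} = 12 + 34·(-2) = -56.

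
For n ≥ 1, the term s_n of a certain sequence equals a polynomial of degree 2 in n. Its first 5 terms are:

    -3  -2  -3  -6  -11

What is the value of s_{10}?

1st diffs: 1, -1, -3, -5.
2nd diffs: -2, -2, -2 (constant).
Newton forward-difference form: s_n = -3 + 1·C(n-1,1) + (-2)·C(n-1,2).
At n = 10: n-1 = 9, so s_{10} = -3 + 9 - 72 = -66.

-66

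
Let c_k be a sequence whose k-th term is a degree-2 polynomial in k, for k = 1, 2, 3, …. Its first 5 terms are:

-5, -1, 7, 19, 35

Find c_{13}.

307

1st diffs: 4, 8, 12, 16.
2nd diffs: 4, 4, 4 (constant).
Newton forward-difference form: c_k = -5 + 4·C(k-1,1) + 4·C(k-1,2).
At k = 13: k-1 = 12, so c_{13} = -5 + 48 + 264 = 307.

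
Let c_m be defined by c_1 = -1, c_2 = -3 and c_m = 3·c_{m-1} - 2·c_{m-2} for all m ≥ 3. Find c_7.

-127

Applying the relation repeatedly:
c_3 = -7, c_4 = -15, c_5 = -31, c_6 = -63, c_7 = -127.
(Characteristic roots are 2 and 1.)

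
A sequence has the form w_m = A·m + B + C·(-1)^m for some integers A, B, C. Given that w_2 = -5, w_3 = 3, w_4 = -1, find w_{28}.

47

Write the equations: 2A + B + C = -5; 3A + B - C = 3; 4A + B + C = -1.
Subtracting the first from the second: A - 2C = 8.
Subtracting the second from the third: A + 2C = -4.
Solving: C = -3, A = 2, then B = -6.
Hence w_{28} = 2·28 + (-6) + (-3)·1 = 47.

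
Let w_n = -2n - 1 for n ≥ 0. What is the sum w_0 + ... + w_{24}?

-625

Over n = 0..24: Σn = 300.
Total = (-2)·300 + (-1)·25 = -625.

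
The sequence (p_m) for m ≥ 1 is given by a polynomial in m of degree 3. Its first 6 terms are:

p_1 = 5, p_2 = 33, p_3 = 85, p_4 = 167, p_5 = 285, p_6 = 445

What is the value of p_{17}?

6693

1st diffs: 28, 52, 82, 118, 160.
2nd diffs: 24, 30, 36, 42.
3rd diffs: 6, 6, 6 (constant).
So p_m = m^3 + 6m^2 + 3m - 5.
Evaluating at m = 17 gives p_{17} = 6693.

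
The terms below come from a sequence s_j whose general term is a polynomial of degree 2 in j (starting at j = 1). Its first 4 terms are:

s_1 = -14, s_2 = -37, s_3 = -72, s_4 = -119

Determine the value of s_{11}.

-784

1st diffs: -23, -35, -47.
2nd diffs: -12, -12 (constant).
Newton forward-difference form: s_j = -14 + (-23)·C(j-1,1) + (-12)·C(j-1,2).
At j = 11: j-1 = 10, so s_{11} = -14 - 230 - 540 = -784.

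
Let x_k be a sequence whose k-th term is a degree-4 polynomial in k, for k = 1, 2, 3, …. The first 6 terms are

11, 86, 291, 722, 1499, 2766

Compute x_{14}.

1st diffs: 75, 205, 431, 777, 1267.
2nd diffs: 130, 226, 346, 490.
3rd diffs: 96, 120, 144.
4th diffs: 24, 24 (constant).
Newton forward-difference form: x_k = 11 + 75·C(k-1,1) + 130·C(k-1,2) + 96·C(k-1,3) + 24·C(k-1,4).
At k = 14: k-1 = 13, so x_{14} = 11 + 975 + 10140 + 27456 + 17160 = 55742.

55742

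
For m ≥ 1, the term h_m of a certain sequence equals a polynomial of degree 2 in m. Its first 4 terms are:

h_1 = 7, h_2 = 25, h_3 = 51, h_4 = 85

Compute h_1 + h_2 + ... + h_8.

1st diffs: 18, 26, 34.
2nd diffs: 8, 8 (constant).
So h_m = 4m^2 + 6m - 3.
Continuing: 127, 177, 235, 301.
Summing m = 1..8 (8 terms) gives 1008.

1008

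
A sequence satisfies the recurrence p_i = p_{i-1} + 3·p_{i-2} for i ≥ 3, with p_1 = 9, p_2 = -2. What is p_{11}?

Compute successive terms:
p_3 = 25;  p_4 = 19;  p_5 = 94;  p_6 = 151;  p_7 = 433;  p_8 = 886;  p_9 = 2185;  p_{10} = 4843;  p_{11} = 11398.

11398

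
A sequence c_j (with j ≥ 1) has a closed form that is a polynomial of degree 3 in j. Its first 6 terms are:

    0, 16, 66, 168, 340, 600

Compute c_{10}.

2880

1st diffs: 16, 50, 102, 172, 260.
2nd diffs: 34, 52, 70, 88.
3rd diffs: 18, 18, 18 (constant).
Newton forward-difference form: c_j = 16·C(j-1,1) + 34·C(j-1,2) + 18·C(j-1,3).
At j = 10: j-1 = 9, so c_{10} = 144 + 1224 + 1512 = 2880.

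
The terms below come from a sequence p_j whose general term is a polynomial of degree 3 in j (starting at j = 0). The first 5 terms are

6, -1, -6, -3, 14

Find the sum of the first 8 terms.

384

1st diffs: -7, -5, 3, 17.
2nd diffs: 2, 8, 14.
3rd diffs: 6, 6 (constant).
Newton forward-difference form: p_j = 6 + (-7)·C(j,1) + 2·C(j,2) + 6·C(j,3).
Continuing: 51, 114, 209.
Summing j = 0..7 (8 terms) gives 384.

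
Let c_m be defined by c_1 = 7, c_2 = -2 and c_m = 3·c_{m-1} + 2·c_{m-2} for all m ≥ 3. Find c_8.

3404

Iterate the recurrence:
c_3 = 8, c_4 = 20, c_5 = 76, c_6 = 268, c_7 = 956, c_8 = 3404.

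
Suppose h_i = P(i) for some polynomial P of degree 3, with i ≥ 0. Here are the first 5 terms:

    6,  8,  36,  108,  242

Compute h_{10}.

3356

1st diffs: 2, 28, 72, 134.
2nd diffs: 26, 44, 62.
3rd diffs: 18, 18 (constant).
Newton forward-difference form: h_i = 6 + 2·C(i,1) + 26·C(i,2) + 18·C(i,3).
At i = 10: i = 10, so h_{10} = 6 + 20 + 1170 + 2160 = 3356.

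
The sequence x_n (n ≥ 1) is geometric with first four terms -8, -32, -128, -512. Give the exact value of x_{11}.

-8388608

Common ratio r = 4.
x_n = (-8)·4^(n-1).
x_{11} = (-8)·4^10 = -8388608.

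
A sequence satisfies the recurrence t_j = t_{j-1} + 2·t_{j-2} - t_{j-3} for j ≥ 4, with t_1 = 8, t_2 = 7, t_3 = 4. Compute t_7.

Applying the relation repeatedly:
t_4 = 10  t_5 = 11  t_6 = 27  t_7 = 39.

39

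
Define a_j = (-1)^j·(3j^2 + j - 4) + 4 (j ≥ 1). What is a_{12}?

(-1)^12 = 1; 3j^2 + j - 4 at j=12 is 440; so a_{12} = 444.

444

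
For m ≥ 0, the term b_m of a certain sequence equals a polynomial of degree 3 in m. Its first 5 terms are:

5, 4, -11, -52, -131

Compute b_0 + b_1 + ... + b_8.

-2679

1st diffs: -1, -15, -41, -79.
2nd diffs: -14, -26, -38.
3rd diffs: -12, -12 (constant).
Newton forward-difference form: b_m = 5 + (-1)·C(m,1) + (-14)·C(m,2) + (-12)·C(m,3).
Continuing: -260, -451, -716, -1067.
Summing m = 0..8 (9 terms) gives -2679.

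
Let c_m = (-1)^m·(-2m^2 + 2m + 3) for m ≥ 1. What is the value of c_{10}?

(-1)^10 = 1; -2m^2 + 2m + 3 at m=10 is -177; so c_{10} = -177.

-177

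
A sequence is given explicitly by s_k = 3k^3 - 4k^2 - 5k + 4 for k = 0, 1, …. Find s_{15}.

s_{15} = 3·15^3 - 4·15^2 - 5·15 + 4 = 9154.

9154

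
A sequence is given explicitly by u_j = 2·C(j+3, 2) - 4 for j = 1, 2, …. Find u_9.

C(12, 2) = 66, so u_9 = 128.

128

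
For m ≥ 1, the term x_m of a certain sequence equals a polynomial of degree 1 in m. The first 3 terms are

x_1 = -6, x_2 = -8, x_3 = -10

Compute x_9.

-22

1st diffs: -2, -2 (constant).
So x_m = -2m - 4.
Evaluating at m = 9 gives x_9 = -22.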